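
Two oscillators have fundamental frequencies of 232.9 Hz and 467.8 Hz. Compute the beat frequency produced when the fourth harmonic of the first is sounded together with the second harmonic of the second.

4.0 Hz

Fourth harmonic of the first: 4·232.9 = 931.6 Hz.
Second harmonic of the second: 2·467.8 = 935.6 Hz.
f_beat = |931.6 − 935.6| = 4.0 Hz.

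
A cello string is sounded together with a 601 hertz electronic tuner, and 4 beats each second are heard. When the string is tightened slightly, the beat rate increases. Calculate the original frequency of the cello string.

605 Hz

|f − 601| = 4, so the cello string was at either 597 Hz or 605 Hz.
Increasing tension raises a string's frequency; the adjustment raises the cello string's frequency.
The beat rate rose, so the adjustment moved the cello string further from 601 Hz — it was already above the reference.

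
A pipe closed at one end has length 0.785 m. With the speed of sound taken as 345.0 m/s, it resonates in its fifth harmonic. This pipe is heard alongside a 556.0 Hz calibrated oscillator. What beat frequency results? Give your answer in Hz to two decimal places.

Closed pipe (odd harmonics): f_n = n·v/(4L) = 5·345.0/(4·0.785) = 549.3631 Hz.
f_beat = |549.3631 − 556.0| = 6.64 Hz.

6.64 Hz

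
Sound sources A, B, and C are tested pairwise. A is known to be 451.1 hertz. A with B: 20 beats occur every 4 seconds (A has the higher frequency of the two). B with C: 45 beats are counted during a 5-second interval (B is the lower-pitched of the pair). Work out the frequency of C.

455.1 Hz

A–B: Beat frequency = 20/4 = 5 Hz.
B is below A, so f_B = 451.1 − 5 = 446.1 Hz.
B–C: Beat frequency = 45/5 = 9 Hz.
C is above B, so f_C = 446.1 + 9 = 455.1 Hz.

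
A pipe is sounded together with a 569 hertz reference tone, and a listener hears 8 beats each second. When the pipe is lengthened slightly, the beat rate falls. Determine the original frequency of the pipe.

|f − 569| = 8, so the pipe was at either 561 Hz or 577 Hz.
A longer pipe has a lower fundamental; the adjustment lowers the pipe's frequency.
The beat rate fell, so the adjustment moved the pipe toward 569 Hz — it must have started above the reference.

577 Hz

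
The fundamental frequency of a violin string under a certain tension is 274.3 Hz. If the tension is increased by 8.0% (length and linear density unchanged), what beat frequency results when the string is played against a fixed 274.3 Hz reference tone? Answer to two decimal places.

10.76 Hz

For a string, f ∝ √T, so the new frequency is 274.3·√1.080 = 285.0609 Hz.
f_beat = |285.0609 − 274.3| = 10.76 Hz.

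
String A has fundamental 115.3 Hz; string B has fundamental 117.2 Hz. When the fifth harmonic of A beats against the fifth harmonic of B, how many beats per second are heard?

Fifth harmonic of the first: 5·115.3 = 576.5 Hz.
Fifth harmonic of the second: 5·117.2 = 586.0 Hz.
f_beat = |576.5 − 586.0| = 9.5 Hz.

9.5 Hz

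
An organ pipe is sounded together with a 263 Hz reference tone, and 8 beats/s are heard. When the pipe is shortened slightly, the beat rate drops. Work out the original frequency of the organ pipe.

255 Hz

|f − 263| = 8, so the organ pipe was at either 255 Hz or 271 Hz.
A shorter pipe has a higher fundamental; the adjustment raises the organ pipe's frequency.
The beat rate fell, so the adjustment moved the organ pipe toward 263 Hz — it must have started below the reference.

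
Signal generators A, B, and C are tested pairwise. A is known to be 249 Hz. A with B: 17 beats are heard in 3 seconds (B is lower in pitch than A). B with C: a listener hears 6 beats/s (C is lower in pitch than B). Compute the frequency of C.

A–B: Beat frequency = 17/3 = 5.6667 Hz.
B is below A, so f_B = 249 − 5.6667 = 243.3333 Hz.
C is below B, so f_C = 243.3333 − 6 = 237.3333 Hz.

237.3333 Hz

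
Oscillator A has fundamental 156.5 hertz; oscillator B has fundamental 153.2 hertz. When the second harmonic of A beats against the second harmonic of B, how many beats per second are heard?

6.6 Hz

Second harmonic of the first: 2·156.5 = 313.0 Hz.
Second harmonic of the second: 2·153.2 = 306.4 Hz.
f_beat = |313.0 − 306.4| = 6.6 Hz.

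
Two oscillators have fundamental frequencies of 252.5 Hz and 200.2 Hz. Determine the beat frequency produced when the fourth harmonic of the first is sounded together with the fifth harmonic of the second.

9.0 Hz

Fourth harmonic of the first: 4·252.5 = 1010.0 Hz.
Fifth harmonic of the second: 5·200.2 = 1001.0 Hz.
f_beat = |1010.0 − 1001.0| = 9.0 Hz.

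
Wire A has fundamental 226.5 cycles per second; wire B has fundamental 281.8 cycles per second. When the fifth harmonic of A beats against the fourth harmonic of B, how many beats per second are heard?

5.3 Hz

Fifth harmonic of the first: 5·226.5 = 1132.5 Hz.
Fourth harmonic of the second: 4·281.8 = 1127.2 Hz.
f_beat = |1132.5 − 1127.2| = 5.3 Hz.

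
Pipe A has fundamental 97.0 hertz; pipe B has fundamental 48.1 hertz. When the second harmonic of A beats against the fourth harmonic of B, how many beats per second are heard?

Second harmonic of the first: 2·97.0 = 194.0 Hz.
Fourth harmonic of the second: 4·48.1 = 192.4 Hz.
f_beat = |194.0 − 192.4| = 1.6 Hz.

1.6 Hz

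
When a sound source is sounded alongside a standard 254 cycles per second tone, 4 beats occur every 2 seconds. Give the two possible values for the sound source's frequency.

Beat frequency = 4/2 = 2 Hz.
|f − 254| = 2, so f = 254 ± 2.

252 Hz or 256 Hz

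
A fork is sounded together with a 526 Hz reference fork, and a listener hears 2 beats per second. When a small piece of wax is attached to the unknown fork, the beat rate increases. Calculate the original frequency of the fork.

524 Hz

|f − 526| = 2, so the fork was at either 524 Hz or 528 Hz.
Loading a fork with wax lowers its frequency; the adjustment lowers the fork's frequency.
The beat rate rose, so the adjustment moved the fork further from 526 Hz — it was already below the reference.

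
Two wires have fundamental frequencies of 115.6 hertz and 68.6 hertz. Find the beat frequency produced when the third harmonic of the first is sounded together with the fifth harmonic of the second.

Third harmonic of the first: 3·115.6 = 346.8 Hz.
Fifth harmonic of the second: 5·68.6 = 343.0 Hz.
f_beat = |346.8 − 343.0| = 3.8 Hz.

3.8 Hz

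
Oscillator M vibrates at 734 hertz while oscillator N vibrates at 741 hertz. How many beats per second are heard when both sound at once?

The beat frequency equals the magnitude of the frequency difference.
|734 − 741| = 7 Hz.

7 Hz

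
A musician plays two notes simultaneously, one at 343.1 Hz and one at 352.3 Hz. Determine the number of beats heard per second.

The beat frequency equals the magnitude of the frequency difference.
|343.1 − 352.3| = 9.2 Hz.

9.2 Hz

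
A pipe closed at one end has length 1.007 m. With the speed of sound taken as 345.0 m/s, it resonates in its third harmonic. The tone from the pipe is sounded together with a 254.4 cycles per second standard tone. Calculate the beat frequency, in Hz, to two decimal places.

2.55 Hz

Closed pipe (odd harmonics): f_n = n·v/(4L) = 3·345.0/(4·1.007) = 256.9513 Hz.
f_beat = |256.9513 − 254.4| = 2.55 Hz.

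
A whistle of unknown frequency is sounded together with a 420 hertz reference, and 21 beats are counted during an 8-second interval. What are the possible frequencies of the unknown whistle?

417.375 Hz or 422.625 Hz

Beat frequency = 21/8 = 2.625 Hz.
|f − 420| = 2.625, so f = 420 ± 2.625.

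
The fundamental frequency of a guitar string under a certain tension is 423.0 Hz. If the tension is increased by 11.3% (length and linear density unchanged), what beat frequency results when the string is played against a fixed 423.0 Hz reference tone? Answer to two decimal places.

For a string, f ∝ √T, so the new frequency is 423.0·√1.113 = 446.2600 Hz.
f_beat = |446.2600 − 423.0| = 23.26 Hz.

23.26 Hz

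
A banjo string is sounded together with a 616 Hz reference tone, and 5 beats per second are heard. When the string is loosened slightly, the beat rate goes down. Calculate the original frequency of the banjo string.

|f − 616| = 5, so the banjo string was at either 611 Hz or 621 Hz.
Reducing tension lowers a string's frequency; the adjustment lowers the banjo string's frequency.
The beat rate fell, so the adjustment moved the banjo string toward 616 Hz — it must have started above the reference.

621 Hz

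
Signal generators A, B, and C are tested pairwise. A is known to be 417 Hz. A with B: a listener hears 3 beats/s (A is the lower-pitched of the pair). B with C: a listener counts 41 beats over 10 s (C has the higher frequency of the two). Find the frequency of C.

424.1 Hz

B is above A, so f_B = 417 + 3 = 420 Hz.
B–C: Beat frequency = 41/10 = 4.1 Hz.
C is above B, so f_C = 420 + 4.1 = 424.1 Hz.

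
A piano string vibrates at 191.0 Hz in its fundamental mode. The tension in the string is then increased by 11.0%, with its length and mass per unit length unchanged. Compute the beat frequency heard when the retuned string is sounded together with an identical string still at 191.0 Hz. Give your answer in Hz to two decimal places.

For a string, f ∝ √T, so the new frequency is 191.0·√1.110 = 201.2310 Hz.
f_beat = |201.2310 − 191.0| = 10.23 Hz.

10.23 Hz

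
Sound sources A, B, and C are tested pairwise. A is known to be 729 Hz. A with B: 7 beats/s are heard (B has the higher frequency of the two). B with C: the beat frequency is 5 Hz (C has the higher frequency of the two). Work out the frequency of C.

B is above A, so f_B = 729 + 7 = 736 Hz.
C is above B, so f_C = 736 + 5 = 741 Hz.

741 Hz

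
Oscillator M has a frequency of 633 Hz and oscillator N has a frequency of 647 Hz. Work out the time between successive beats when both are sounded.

f_beat = |633 − 647| = 14 Hz.
Beat period T = 1 / f_beat = 1 / 14 s.

0.071 s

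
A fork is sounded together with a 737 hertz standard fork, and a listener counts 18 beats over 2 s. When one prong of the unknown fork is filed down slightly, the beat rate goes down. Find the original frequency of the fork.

728 Hz

Beat frequency = 18/2 = 9 Hz.
|f − 737| = 9, so the fork was at either 728 Hz or 746 Hz.
Filing a prong removes mass and raises the fork's frequency; the adjustment raises the fork's frequency.
The beat rate fell, so the adjustment moved the fork toward 737 Hz — it must have started below the reference.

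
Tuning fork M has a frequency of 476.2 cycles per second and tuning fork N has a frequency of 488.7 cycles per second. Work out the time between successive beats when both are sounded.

f_beat = |476.2 − 488.7| = 12.5 Hz.
Beat period T = 1 / f_beat = 1 / 12.5 s.

0.080 s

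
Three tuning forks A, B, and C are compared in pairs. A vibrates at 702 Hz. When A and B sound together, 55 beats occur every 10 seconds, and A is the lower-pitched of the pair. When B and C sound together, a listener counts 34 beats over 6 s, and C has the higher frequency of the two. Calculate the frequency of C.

713.1667 Hz

A–B: Beat frequency = 55/10 = 5.5 Hz.
B is above A, so f_B = 702 + 5.5 = 707.5 Hz.
B–C: Beat frequency = 34/6 = 5.6667 Hz.
C is above B, so f_C = 707.5 + 5.6667 = 713.1667 Hz.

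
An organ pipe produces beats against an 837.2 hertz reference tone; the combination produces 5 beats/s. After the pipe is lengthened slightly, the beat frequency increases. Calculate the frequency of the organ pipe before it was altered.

|f − 837.2| = 5, so the organ pipe was at either 832.2 Hz or 842.2 Hz.
A longer pipe has a lower fundamental; the adjustment lowers the organ pipe's frequency.
The beat rate rose, so the adjustment moved the organ pipe further from 837.2 Hz — it was already below the reference.

832.2 Hz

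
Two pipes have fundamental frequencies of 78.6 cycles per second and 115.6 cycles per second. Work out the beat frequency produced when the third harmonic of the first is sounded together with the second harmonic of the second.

4.6 Hz

Third harmonic of the first: 3·78.6 = 235.8 Hz.
Second harmonic of the second: 2·115.6 = 231.2 Hz.
f_beat = |235.8 − 231.2| = 4.6 Hz.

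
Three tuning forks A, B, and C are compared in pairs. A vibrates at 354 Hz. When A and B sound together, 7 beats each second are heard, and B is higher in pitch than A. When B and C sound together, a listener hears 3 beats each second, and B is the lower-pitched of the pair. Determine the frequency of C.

364 Hz

B is above A, so f_B = 354 + 7 = 361 Hz.
C is above B, so f_C = 361 + 3 = 364 Hz.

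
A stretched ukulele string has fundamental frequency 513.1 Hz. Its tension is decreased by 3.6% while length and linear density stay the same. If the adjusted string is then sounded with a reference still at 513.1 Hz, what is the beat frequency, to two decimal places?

For a string, f ∝ √T, so the new frequency is 513.1·√0.964 = 503.7795 Hz.
f_beat = |503.7795 − 513.1| = 9.32 Hz.

9.32 Hz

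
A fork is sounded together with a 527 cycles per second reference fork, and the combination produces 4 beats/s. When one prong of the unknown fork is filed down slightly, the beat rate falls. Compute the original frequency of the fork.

523 Hz

|f − 527| = 4, so the fork was at either 523 Hz or 531 Hz.
Filing a prong removes mass and raises the fork's frequency; the adjustment raises the fork's frequency.
The beat rate fell, so the adjustment moved the fork toward 527 Hz — it must have started below the reference.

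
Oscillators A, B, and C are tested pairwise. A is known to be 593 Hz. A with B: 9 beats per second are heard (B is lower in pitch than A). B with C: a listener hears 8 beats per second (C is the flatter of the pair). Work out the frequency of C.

B is below A, so f_B = 593 − 9 = 584 Hz.
C is below B, so f_C = 584 − 8 = 576 Hz.

576 Hz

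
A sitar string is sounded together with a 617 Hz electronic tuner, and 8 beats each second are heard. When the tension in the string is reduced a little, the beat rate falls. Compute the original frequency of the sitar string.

|f − 617| = 8, so the sitar string was at either 609 Hz or 625 Hz.
Lower tension means lower frequency; the adjustment lowers the sitar string's frequency.
The beat rate fell, so the adjustment moved the sitar string toward 617 Hz — it must have started above the reference.

625 Hz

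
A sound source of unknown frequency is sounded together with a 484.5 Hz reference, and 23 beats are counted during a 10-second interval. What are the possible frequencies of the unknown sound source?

Beat frequency = 23/10 = 2.3 Hz.
|f − 484.5| = 2.3, so f = 484.5 ± 2.3.

482.2 Hz or 486.8 Hz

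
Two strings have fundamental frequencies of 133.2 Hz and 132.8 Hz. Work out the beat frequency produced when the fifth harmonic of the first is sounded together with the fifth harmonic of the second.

2.0 Hz

Fifth harmonic of the first: 5·133.2 = 666.0 Hz.
Fifth harmonic of the second: 5·132.8 = 664.0 Hz.
f_beat = |666.0 − 664.0| = 2.0 Hz.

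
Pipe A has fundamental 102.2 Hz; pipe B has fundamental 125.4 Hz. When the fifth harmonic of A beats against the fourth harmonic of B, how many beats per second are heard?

9.4 Hz

Fifth harmonic of the first: 5·102.2 = 511.0 Hz.
Fourth harmonic of the second: 4·125.4 = 501.6 Hz.
f_beat = |511.0 − 501.6| = 9.4 Hz.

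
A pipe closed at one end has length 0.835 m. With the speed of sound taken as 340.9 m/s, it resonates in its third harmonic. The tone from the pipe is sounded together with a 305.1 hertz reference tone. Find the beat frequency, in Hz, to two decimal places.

Closed pipe (odd harmonics): f_n = n·v/(4L) = 3·340.9/(4·0.835) = 306.1976 Hz.
f_beat = |306.1976 − 305.1| = 1.10 Hz.

1.10 Hz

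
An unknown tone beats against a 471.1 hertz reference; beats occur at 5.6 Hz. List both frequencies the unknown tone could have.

465.5 Hz or 476.7 Hz

|f − 471.1| = 5.6, so f = 471.1 ± 5.6.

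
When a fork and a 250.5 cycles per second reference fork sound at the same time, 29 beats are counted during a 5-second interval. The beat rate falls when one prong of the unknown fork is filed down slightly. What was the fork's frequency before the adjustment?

244.7 Hz

Beat frequency = 29/5 = 5.8 Hz.
|f − 250.5| = 5.8, so the fork was at either 244.7 Hz or 256.3 Hz.
Filing a prong removes mass and raises the fork's frequency; the adjustment raises the fork's frequency.
The beat rate fell, so the adjustment moved the fork toward 250.5 Hz — it must have started below the reference.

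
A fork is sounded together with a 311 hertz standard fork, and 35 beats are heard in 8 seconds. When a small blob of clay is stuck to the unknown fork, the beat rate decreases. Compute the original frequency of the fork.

Beat frequency = 35/8 = 4.375 Hz.
|f − 311| = 4.375, so the fork was at either 306.625 Hz or 315.375 Hz.
Adding mass to a fork lowers its frequency; the adjustment lowers the fork's frequency.
The beat rate fell, so the adjustment moved the fork toward 311 Hz — it must have started above the reference.

315.375 Hz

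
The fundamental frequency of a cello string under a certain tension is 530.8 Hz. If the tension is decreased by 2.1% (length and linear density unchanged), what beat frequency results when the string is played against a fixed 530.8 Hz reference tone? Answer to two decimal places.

5.60 Hz

For a string, f ∝ √T, so the new frequency is 530.8·√0.979 = 525.1970 Hz.
f_beat = |525.1970 − 530.8| = 5.60 Hz.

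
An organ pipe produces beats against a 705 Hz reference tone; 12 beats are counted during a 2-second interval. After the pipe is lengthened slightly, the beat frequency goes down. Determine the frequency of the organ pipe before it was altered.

Beat frequency = 12/2 = 6 Hz.
|f − 705| = 6, so the organ pipe was at either 699 Hz or 711 Hz.
A longer pipe has a lower fundamental; the adjustment lowers the organ pipe's frequency.
The beat rate fell, so the adjustment moved the organ pipe toward 705 Hz — it must have started above the reference.

711 Hz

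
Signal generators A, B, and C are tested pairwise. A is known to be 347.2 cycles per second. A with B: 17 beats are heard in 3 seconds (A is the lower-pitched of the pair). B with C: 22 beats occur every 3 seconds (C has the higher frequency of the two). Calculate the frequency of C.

A–B: Beat frequency = 17/3 = 5.6667 Hz.
B is above A, so f_B = 347.2 + 5.6667 = 352.8667 Hz.
B–C: Beat frequency = 22/3 = 7.3333 Hz.
C is above B, so f_C = 352.8667 + 7.3333 = 360.2 Hz.

360.2 Hz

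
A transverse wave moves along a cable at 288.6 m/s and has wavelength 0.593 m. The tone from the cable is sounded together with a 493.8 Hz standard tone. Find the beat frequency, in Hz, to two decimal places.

Source frequency f = v/λ = 288.6/0.593 = 486.6779 Hz.
f_beat = |486.6779 − 493.8| = 7.12 Hz.

7.12 Hz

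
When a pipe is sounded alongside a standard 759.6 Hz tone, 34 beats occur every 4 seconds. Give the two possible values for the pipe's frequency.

Beat frequency = 34/4 = 8.5 Hz.
|f − 759.6| = 8.5, so f = 759.6 ± 8.5.

751.1 Hz or 768.1 Hz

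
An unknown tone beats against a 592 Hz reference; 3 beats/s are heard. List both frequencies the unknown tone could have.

589 Hz or 595 Hz

|f − 592| = 3, so f = 592 ± 3.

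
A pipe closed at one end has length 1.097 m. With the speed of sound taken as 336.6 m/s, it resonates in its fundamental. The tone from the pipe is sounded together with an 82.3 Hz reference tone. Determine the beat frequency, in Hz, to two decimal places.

Closed pipe (odd harmonics): f_n = n·v/(4L) = 1·336.6/(4·1.097) = 76.7092 Hz.
f_beat = |76.7092 − 82.3| = 5.59 Hz.

5.59 Hz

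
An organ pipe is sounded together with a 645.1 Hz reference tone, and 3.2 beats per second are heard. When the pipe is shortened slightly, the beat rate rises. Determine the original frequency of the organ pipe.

|f − 645.1| = 3.2, so the organ pipe was at either 641.9 Hz or 648.3 Hz.
A shorter pipe has a higher fundamental; the adjustment raises the organ pipe's frequency.
The beat rate rose, so the adjustment moved the organ pipe further from 645.1 Hz — it was already above the reference.

648.3 Hz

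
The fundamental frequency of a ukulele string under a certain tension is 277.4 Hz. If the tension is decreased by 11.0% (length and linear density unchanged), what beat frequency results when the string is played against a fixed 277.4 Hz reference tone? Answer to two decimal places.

15.70 Hz

For a string, f ∝ √T, so the new frequency is 277.4·√0.890 = 261.6986 Hz.
f_beat = |261.6986 − 277.4| = 15.70 Hz.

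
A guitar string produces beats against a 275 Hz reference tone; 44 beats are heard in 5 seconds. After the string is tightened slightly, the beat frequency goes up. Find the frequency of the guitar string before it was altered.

283.8 Hz

Beat frequency = 44/5 = 8.8 Hz.
|f − 275| = 8.8, so the guitar string was at either 266.2 Hz or 283.8 Hz.
Increasing tension raises a string's frequency; the adjustment raises the guitar string's frequency.
The beat rate rose, so the adjustment moved the guitar string further from 275 Hz — it was already above the reference.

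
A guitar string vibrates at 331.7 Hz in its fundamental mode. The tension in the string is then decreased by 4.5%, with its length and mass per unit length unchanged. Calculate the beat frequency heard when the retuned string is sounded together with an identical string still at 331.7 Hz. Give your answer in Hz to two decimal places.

7.55 Hz

For a string, f ∝ √T, so the new frequency is 331.7·√0.955 = 324.1508 Hz.
f_beat = |324.1508 − 331.7| = 7.55 Hz.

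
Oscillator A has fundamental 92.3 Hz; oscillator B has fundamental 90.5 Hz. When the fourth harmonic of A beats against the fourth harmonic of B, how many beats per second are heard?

Fourth harmonic of the first: 4·92.3 = 369.2 Hz.
Fourth harmonic of the second: 4·90.5 = 362.0 Hz.
f_beat = |369.2 − 362.0| = 7.2 Hz.

7.2 Hz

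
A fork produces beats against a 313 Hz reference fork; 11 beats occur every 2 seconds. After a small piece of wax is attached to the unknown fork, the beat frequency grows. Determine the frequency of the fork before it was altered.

307.5 Hz

Beat frequency = 11/2 = 5.5 Hz.
|f − 313| = 5.5, so the fork was at either 307.5 Hz or 318.5 Hz.
Loading a fork with wax lowers its frequency; the adjustment lowers the fork's frequency.
The beat rate rose, so the adjustment moved the fork further from 313 Hz — it was already below the reference.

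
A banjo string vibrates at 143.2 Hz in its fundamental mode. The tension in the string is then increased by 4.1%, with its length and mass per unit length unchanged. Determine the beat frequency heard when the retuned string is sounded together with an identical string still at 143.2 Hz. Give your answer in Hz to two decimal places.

2.91 Hz

For a string, f ∝ √T, so the new frequency is 143.2·√1.041 = 146.1061 Hz.
f_beat = |146.1061 − 143.2| = 2.91 Hz.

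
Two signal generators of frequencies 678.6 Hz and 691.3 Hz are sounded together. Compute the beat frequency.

12.7 Hz

f_beat = |f₁ − f₂|.
|678.6 − 691.3| = 12.7 Hz.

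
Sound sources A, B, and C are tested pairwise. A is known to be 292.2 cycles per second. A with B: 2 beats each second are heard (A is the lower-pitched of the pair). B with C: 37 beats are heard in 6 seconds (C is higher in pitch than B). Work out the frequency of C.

300.3667 Hz

B is above A, so f_B = 292.2 + 2 = 294.2 Hz.
B–C: Beat frequency = 37/6 = 6.1667 Hz.
C is above B, so f_C = 294.2 + 6.1667 = 300.3667 Hz.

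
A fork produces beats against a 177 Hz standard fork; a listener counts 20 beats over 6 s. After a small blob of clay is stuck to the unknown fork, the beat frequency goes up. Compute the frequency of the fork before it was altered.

Beat frequency = 20/6 = 3.3333 Hz.
|f − 177| = 3.3333, so the fork was at either 173.6667 Hz or 180.3333 Hz.
Adding mass to a fork lowers its frequency; the adjustment lowers the fork's frequency.
The beat rate rose, so the adjustment moved the fork further from 177 Hz — it was already below the reference.

173.6667 Hz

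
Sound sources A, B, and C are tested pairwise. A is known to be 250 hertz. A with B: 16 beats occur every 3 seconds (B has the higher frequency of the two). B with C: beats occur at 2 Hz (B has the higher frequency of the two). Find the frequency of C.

A–B: Beat frequency = 16/3 = 5.3333 Hz.
B is above A, so f_B = 250 + 5.3333 = 255.3333 Hz.
C is below B, so f_C = 255.3333 − 2 = 253.3333 Hz.

253.3333 Hz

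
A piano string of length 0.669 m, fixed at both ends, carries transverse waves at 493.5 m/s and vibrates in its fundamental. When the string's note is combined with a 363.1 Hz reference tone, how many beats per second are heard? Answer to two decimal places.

5.73 Hz

For a string fixed at both ends, f_n = n·v/(2L) = 1·493.5/(2·0.669) = 368.8341 Hz.
f_beat = |368.8341 − 363.1| = 5.73 Hz.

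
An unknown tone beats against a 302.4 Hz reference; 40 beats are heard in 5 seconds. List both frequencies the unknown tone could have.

Beat frequency = 40/5 = 8 Hz.
|f − 302.4| = 8, so f = 302.4 ± 8.

294.4 Hz or 310.4 Hz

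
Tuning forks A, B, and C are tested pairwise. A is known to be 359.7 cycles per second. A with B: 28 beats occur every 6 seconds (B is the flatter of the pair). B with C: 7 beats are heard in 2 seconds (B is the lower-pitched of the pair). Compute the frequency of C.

A–B: Beat frequency = 28/6 = 4.6667 Hz.
B is below A, so f_B = 359.7 − 4.6667 = 355.0333 Hz.
B–C: Beat frequency = 7/2 = 3.5 Hz.
C is above B, so f_C = 355.0333 + 3.5 = 358.5333 Hz.

358.5333 Hz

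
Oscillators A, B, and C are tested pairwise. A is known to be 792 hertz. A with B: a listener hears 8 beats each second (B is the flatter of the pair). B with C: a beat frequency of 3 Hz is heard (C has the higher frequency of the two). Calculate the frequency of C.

787 Hz

B is below A, so f_B = 792 − 8 = 784 Hz.
C is above B, so f_C = 784 + 3 = 787 Hz.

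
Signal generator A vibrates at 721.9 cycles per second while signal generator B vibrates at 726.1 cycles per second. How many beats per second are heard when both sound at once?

4.2 Hz

Beats arise from superposition of two nearby frequencies; the beat rate is |f₁ − f₂|.
|721.9 − 726.1| = 4.2 Hz.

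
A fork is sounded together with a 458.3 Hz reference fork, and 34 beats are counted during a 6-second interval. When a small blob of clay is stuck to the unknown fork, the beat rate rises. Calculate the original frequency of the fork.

Beat frequency = 34/6 = 5.6667 Hz.
|f − 458.3| = 5.6667, so the fork was at either 452.6333 Hz or 463.9667 Hz.
Adding mass to a fork lowers its frequency; the adjustment lowers the fork's frequency.
The beat rate rose, so the adjustment moved the fork further from 458.3 Hz — it was already below the reference.

452.6333 Hz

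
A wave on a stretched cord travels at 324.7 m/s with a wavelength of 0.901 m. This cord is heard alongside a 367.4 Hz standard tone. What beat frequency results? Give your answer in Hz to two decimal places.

Source frequency f = v/λ = 324.7/0.901 = 360.3774 Hz.
f_beat = |360.3774 − 367.4| = 7.02 Hz.

7.02 Hz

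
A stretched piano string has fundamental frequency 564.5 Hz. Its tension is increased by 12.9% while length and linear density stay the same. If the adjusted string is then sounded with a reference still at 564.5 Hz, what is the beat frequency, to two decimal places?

For a string, f ∝ √T, so the new frequency is 564.5·√1.129 = 599.8062 Hz.
f_beat = |599.8062 − 564.5| = 35.31 Hz.

35.31 Hz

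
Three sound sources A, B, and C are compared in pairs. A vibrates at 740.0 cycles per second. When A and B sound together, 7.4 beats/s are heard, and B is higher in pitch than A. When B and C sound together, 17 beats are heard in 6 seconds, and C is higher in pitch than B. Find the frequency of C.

750.2333 Hz

B is above A, so f_B = 740.0 + 7.4 = 747.4 Hz.
B–C: Beat frequency = 17/6 = 2.8333 Hz.
C is above B, so f_C = 747.4 + 2.8333 = 750.2333 Hz.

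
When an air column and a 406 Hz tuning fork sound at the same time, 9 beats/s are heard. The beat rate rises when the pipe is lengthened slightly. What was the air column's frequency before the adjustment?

|f − 406| = 9, so the air column was at either 397 Hz or 415 Hz.
A longer pipe has a lower fundamental; the adjustment lowers the air column's frequency.
The beat rate rose, so the adjustment moved the air column further from 406 Hz — it was already below the reference.

397 Hz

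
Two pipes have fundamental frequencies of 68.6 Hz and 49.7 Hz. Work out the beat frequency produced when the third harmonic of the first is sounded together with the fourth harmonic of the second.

7.0 Hz

Third harmonic of the first: 3·68.6 = 205.8 Hz.
Fourth harmonic of the second: 4·49.7 = 198.8 Hz.
f_beat = |205.8 − 198.8| = 7.0 Hz.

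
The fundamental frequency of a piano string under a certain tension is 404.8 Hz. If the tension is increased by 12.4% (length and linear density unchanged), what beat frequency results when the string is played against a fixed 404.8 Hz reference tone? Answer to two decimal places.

24.36 Hz

For a string, f ∝ √T, so the new frequency is 404.8·√1.124 = 429.1644 Hz.
f_beat = |429.1644 − 404.8| = 24.36 Hz.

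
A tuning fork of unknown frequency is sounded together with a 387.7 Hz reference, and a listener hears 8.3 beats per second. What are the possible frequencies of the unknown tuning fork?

|f − 387.7| = 8.3, so f = 387.7 ± 8.3.

379.4 Hz or 396 Hz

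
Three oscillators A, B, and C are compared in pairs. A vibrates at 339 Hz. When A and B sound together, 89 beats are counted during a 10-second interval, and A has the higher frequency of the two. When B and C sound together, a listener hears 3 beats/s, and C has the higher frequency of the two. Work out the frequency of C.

333.1 Hz

A–B: Beat frequency = 89/10 = 8.9 Hz.
B is below A, so f_B = 339 − 8.9 = 330.1 Hz.
C is above B, so f_C = 330.1 + 3 = 333.1 Hz.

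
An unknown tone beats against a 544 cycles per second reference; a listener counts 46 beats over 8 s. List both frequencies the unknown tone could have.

538.25 Hz or 549.75 Hz

Beat frequency = 46/8 = 5.75 Hz.
|f − 544| = 5.75, so f = 544 ± 5.75.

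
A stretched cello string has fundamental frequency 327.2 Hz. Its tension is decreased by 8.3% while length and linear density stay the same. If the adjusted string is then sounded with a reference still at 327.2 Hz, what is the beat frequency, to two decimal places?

13.87 Hz

For a string, f ∝ √T, so the new frequency is 327.2·√0.917 = 313.3271 Hz.
f_beat = |313.3271 − 327.2| = 13.87 Hz.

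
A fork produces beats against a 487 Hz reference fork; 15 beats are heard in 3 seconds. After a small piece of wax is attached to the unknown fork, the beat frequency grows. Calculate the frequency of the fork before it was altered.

Beat frequency = 15/3 = 5 Hz.
|f − 487| = 5, so the fork was at either 482 Hz or 492 Hz.
Loading a fork with wax lowers its frequency; the adjustment lowers the fork's frequency.
The beat rate rose, so the adjustment moved the fork further from 487 Hz — it was already below the reference.

482 Hz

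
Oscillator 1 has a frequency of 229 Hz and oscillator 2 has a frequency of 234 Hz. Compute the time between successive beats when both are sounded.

0.200 s

f_beat = |229 − 234| = 5 Hz.
Beat period T = 1 / f_beat = 1 / 5 s.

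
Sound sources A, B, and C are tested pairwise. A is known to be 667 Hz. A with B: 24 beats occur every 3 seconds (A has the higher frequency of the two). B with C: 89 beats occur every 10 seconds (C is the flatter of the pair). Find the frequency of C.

650.1 Hz

A–B: Beat frequency = 24/3 = 8 Hz.
B is below A, so f_B = 667 − 8 = 659 Hz.
B–C: Beat frequency = 89/10 = 8.9 Hz.
C is below B, so f_C = 659 − 8.9 = 650.1 Hz.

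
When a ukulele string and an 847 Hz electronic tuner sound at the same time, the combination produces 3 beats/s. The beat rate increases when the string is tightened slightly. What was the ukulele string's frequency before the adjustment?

|f − 847| = 3, so the ukulele string was at either 844 Hz or 850 Hz.
Increasing tension raises a string's frequency; the adjustment raises the ukulele string's frequency.
The beat rate rose, so the adjustment moved the ukulele string further from 847 Hz — it was already above the reference.

850 Hz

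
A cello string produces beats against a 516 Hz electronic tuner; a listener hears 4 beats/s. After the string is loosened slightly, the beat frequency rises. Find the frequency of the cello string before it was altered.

|f − 516| = 4, so the cello string was at either 512 Hz or 520 Hz.
Reducing tension lowers a string's frequency; the adjustment lowers the cello string's frequency.
The beat rate rose, so the adjustment moved the cello string further from 516 Hz — it was already below the reference.

512 Hz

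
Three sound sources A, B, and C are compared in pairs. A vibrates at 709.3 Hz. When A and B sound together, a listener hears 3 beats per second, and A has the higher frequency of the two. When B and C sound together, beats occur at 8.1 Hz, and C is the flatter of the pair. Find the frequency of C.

698.2 Hz

B is below A, so f_B = 709.3 − 3 = 706.3 Hz.
C is below B, so f_C = 706.3 − 8.1 = 698.2 Hz.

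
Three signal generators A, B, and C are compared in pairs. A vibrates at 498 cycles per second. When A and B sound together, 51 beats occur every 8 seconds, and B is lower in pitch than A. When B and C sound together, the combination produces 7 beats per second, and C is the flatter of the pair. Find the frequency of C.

484.625 Hz

A–B: Beat frequency = 51/8 = 6.375 Hz.
B is below A, so f_B = 498 − 6.375 = 491.625 Hz.
C is below B, so f_C = 491.625 − 7 = 484.625 Hz.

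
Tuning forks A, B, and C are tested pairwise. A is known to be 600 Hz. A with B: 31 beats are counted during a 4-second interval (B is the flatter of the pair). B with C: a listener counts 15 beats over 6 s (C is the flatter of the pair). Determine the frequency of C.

A–B: Beat frequency = 31/4 = 7.75 Hz.
B is below A, so f_B = 600 − 7.75 = 592.25 Hz.
B–C: Beat frequency = 15/6 = 2.5 Hz.
C is below B, so f_C = 592.25 − 2.5 = 589.75 Hz.

589.75 Hz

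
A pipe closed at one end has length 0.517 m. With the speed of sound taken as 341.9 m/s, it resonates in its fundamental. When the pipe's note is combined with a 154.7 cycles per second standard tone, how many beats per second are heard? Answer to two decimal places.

Closed pipe (odd harmonics): f_n = n·v/(4L) = 1·341.9/(4·0.517) = 165.3288 Hz.
f_beat = |165.3288 − 154.7| = 10.63 Hz.

10.63 Hz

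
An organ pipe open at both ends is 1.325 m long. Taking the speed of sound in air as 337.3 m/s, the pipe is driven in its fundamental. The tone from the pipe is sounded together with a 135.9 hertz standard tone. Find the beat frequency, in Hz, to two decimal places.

8.62 Hz

Open pipe: f_n = n·v/(2L) = 1·337.3/(2·1.325) = 127.2830 Hz.
f_beat = |127.2830 − 135.9| = 8.62 Hz.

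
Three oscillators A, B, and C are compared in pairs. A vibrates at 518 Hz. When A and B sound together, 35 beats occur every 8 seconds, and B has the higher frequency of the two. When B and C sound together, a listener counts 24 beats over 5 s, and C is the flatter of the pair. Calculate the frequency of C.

517.575 Hz

A–B: Beat frequency = 35/8 = 4.375 Hz.
B is above A, so f_B = 518 + 4.375 = 522.375 Hz.
B–C: Beat frequency = 24/5 = 4.8 Hz.
C is below B, so f_C = 522.375 − 4.8 = 517.575 Hz.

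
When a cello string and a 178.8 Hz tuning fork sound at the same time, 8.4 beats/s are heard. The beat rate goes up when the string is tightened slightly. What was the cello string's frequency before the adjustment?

187.2 Hz

|f − 178.8| = 8.4, so the cello string was at either 170.4 Hz or 187.2 Hz.
Increasing tension raises a string's frequency; the adjustment raises the cello string's frequency.
The beat rate rose, so the adjustment moved the cello string further from 178.8 Hz — it was already above the reference.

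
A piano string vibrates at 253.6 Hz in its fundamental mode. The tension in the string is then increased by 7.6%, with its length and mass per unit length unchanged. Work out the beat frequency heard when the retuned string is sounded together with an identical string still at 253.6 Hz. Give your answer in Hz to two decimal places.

For a string, f ∝ √T, so the new frequency is 253.6·√1.076 = 263.0603 Hz.
f_beat = |263.0603 − 253.6| = 9.46 Hz.

9.46 Hz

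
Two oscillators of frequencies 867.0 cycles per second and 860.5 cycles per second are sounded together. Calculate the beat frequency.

The beat frequency equals the magnitude of the frequency difference.
|867.0 − 860.5| = 6.5 Hz.

6.5 Hz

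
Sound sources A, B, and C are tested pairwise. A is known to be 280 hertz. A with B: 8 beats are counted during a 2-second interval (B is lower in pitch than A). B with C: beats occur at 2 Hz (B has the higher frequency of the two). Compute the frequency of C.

A–B: Beat frequency = 8/2 = 4 Hz.
B is below A, so f_B = 280 − 4 = 276 Hz.
C is below B, so f_C = 276 − 2 = 274 Hz.

274 Hz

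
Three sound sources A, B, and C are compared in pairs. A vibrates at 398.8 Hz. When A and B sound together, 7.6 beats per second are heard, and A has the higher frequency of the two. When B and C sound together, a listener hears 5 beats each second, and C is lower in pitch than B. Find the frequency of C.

B is below A, so f_B = 398.8 − 7.6 = 391.2 Hz.
C is below B, so f_C = 391.2 − 5 = 386.2 Hz.

386.2 Hz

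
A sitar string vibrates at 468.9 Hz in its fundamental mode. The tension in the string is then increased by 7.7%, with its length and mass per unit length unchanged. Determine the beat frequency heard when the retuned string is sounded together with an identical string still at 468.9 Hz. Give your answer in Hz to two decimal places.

For a string, f ∝ √T, so the new frequency is 468.9·√1.077 = 486.6179 Hz.
f_beat = |486.6179 − 468.9| = 17.72 Hz.

17.72 Hz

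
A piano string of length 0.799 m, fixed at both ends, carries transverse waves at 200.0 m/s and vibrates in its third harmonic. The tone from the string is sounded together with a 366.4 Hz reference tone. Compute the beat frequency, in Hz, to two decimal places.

For a string fixed at both ends, f_n = n·v/(2L) = 3·200.0/(2·0.799) = 375.4693 Hz.
f_beat = |375.4693 − 366.4| = 9.07 Hz.

9.07 Hz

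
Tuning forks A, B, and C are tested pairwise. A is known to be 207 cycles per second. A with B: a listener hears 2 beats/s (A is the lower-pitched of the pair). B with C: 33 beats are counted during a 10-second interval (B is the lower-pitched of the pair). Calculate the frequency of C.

B is above A, so f_B = 207 + 2 = 209 Hz.
B–C: Beat frequency = 33/10 = 3.3 Hz.
C is above B, so f_C = 209 + 3.3 = 212.3 Hz.

212.3 Hz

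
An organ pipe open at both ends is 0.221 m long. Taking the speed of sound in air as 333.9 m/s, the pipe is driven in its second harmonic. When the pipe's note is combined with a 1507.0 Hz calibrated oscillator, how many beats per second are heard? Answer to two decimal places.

3.86 Hz

Open pipe: f_n = n·v/(2L) = 2·333.9/(2·0.221) = 1510.8597 Hz.
f_beat = |1510.8597 − 1507.0| = 3.86 Hz.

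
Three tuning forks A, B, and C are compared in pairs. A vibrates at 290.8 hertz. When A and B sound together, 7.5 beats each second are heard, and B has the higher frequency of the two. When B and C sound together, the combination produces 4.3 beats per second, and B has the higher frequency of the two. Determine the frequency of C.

294 Hz

B is above A, so f_B = 290.8 + 7.5 = 298.3 Hz.
C is below B, so f_C = 298.3 − 4.3 = 294 Hz.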